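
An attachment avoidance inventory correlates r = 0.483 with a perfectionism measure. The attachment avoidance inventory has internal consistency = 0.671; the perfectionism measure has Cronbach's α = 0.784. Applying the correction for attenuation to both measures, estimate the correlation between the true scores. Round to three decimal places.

0.666

r_true = r_obs / √(r_xx · r_yy) = 0.483 / √(0.671 × 0.784) = 0.483 / √0.526064 = 0.483 / 0.7253 ≈ 0.666.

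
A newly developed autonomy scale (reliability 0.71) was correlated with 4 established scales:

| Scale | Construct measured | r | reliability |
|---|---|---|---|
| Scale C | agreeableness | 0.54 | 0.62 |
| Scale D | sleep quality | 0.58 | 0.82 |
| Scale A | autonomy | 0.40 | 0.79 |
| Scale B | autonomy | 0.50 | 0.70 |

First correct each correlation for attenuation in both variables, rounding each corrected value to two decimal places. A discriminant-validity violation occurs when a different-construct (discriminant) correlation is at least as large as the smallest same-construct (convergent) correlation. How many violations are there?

Disattenuated r (r / √(r_scale · r_new)):
  Scale C (disc): 0.54 / √(0.62·0.71) = 0.81
  Scale D (disc): 0.58 / √(0.82·0.71) = 0.76
  Scale A (conv): 0.40 / √(0.79·0.71) = 0.53
  Scale B (conv): 0.50 / √(0.70·0.71) = 0.71
Smallest convergent = 0.53. Discriminant values: 0.81, 0.76; count ≥ 0.53 → 2.

2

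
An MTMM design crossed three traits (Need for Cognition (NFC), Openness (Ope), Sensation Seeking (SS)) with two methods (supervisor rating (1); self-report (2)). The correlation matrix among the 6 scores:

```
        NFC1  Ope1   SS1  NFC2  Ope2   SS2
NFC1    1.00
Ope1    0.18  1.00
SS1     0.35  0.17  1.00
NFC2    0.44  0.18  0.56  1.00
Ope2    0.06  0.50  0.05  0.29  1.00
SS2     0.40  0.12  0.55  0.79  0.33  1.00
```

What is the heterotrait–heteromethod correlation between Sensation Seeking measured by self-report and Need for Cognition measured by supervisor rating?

Different traits and methods: r(SS2, NFC1) = 0.40.

0.40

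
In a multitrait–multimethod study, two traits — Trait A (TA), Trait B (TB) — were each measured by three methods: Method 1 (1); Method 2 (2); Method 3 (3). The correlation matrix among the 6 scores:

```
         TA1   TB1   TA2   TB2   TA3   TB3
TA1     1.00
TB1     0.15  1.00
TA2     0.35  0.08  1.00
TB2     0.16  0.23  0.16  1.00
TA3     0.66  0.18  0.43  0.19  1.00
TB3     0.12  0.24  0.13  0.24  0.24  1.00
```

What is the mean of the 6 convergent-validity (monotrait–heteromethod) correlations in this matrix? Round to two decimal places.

0.36

Convergent values: 0.35, 0.66, 0.43, 0.23, 0.24, 0.24; mean = 2.15/6 = 0.36.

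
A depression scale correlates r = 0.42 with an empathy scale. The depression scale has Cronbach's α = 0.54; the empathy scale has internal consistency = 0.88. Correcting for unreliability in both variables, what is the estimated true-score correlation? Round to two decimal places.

0.61

r_true = r_obs / √(r_xx · r_yy) = 0.42 / √(0.54 × 0.88) = 0.42 / √0.4752 = 0.42 / 0.6893 ≈ 0.61.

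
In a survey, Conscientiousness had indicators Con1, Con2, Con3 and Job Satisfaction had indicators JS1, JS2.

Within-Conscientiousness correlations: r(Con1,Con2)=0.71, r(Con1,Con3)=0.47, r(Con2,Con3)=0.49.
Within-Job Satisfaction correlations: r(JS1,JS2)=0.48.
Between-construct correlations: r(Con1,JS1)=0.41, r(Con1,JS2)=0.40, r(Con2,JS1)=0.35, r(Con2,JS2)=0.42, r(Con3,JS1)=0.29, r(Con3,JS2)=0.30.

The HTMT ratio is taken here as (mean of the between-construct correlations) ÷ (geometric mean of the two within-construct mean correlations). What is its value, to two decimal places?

0.70

Mean between = 2.17/6 = 0.3617.
Mean within-Con = 1.67/3 = 0.5567; mean within-JS = 0.48/1 = 0.4800.
Geometric mean = √(0.5567 × 0.4800) = 0.5169.
HTMT = 0.3617 / 0.5169 = 0.70.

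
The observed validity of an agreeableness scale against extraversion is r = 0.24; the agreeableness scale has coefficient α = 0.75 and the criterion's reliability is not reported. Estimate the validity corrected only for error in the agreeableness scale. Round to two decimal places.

Single correction: r_c = r_obs / √r_xx = 0.24 / √0.75 = 0.24 / 0.8660 ≈ 0.28.

0.28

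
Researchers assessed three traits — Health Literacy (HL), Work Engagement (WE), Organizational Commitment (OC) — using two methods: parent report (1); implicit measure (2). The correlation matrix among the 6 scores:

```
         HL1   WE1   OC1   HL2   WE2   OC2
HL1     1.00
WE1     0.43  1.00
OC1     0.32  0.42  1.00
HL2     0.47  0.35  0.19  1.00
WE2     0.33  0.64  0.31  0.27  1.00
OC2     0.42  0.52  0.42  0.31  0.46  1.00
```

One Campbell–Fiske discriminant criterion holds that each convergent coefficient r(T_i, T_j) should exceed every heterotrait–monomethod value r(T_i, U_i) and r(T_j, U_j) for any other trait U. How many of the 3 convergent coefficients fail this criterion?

Checking each validity diagonal entry against its comparison values:
HL (methods 1·2): 0.47 vs {0.43, 0.27, 0.32, 0.31} → pass.
WE (methods 1·2): 0.64 vs {0.43, 0.27, 0.42, 0.46} → pass.
OC (methods 1·2): 0.42 vs {0.32, 0.31, 0.42, 0.46} → fail.
1 of 3 fail.

1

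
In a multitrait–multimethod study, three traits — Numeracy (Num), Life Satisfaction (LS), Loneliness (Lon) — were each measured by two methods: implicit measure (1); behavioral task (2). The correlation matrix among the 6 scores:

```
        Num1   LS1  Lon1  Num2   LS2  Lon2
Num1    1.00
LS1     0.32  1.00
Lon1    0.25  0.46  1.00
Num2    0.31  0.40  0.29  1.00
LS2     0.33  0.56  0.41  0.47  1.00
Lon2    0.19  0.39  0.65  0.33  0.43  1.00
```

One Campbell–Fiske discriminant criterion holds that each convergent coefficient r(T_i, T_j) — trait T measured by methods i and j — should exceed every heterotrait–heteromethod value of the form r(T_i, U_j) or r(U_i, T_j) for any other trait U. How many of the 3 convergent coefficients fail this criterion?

1

Each convergent coefficient versus the relevant comparison correlations:
Num (methods 1·2): 0.31 vs {0.33, 0.40, 0.19, 0.29} → fail.
LS (methods 1·2): 0.56 vs {0.40, 0.33, 0.39, 0.41} → pass.
Lon (methods 1·2): 0.65 vs {0.29, 0.19, 0.41, 0.39} → pass.
1 of 3 fail.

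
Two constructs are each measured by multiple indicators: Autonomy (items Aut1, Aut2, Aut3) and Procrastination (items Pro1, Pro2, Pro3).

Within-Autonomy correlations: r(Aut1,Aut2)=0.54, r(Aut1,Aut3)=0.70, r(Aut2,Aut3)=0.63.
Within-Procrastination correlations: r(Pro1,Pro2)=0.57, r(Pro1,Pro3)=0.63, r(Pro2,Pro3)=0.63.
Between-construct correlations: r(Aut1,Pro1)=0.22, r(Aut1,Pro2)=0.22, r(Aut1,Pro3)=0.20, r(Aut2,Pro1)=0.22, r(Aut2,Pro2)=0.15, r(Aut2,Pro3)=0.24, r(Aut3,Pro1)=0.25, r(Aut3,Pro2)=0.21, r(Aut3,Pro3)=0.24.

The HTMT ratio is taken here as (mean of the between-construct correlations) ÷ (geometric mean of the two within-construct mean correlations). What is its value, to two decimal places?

0.35

Between-construct mean = 1.95/9 = 0.2167.
Mean within-Aut = 1.87/3 = 0.6233; mean within-Pro = 1.83/3 = 0.6100.
Geometric mean = √(0.6233 × 0.6100) = 0.6166.
HTMT = 0.2167 / 0.6166 = 0.35.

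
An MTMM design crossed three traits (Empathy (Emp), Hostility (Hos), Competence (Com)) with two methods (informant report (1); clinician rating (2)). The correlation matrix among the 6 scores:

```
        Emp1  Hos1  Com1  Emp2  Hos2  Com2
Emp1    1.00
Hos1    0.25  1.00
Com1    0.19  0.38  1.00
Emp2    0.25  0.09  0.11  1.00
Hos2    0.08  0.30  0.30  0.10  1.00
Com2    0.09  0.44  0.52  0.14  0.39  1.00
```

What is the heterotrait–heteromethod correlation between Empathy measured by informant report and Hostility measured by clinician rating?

Different traits and methods: r(Emp1, Hos2) = 0.08.

0.08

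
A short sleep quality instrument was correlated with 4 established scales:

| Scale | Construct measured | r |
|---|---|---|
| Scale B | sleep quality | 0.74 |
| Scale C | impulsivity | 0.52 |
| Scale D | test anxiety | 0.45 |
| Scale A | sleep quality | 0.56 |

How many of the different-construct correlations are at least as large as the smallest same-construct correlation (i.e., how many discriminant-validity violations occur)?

Convergent (same construct = sleep quality): Scale B, Scale A.
Smallest convergent = 0.56. Discriminant values: 0.52, 0.45; count ≥ 0.56 → 0.

0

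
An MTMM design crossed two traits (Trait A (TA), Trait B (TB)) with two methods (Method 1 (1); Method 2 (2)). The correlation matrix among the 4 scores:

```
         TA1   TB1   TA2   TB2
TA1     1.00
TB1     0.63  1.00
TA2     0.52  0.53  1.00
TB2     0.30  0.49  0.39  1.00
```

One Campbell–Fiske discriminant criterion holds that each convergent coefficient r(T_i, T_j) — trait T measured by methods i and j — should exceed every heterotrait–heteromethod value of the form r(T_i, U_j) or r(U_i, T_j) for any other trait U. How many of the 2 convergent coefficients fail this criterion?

2

Convergent coefficients and their comparison sets:
TA (methods 1·2): 0.52 vs {0.30, 0.53} → fail.
TB (methods 1·2): 0.49 vs {0.53, 0.30} → fail.
2 of 2 fail.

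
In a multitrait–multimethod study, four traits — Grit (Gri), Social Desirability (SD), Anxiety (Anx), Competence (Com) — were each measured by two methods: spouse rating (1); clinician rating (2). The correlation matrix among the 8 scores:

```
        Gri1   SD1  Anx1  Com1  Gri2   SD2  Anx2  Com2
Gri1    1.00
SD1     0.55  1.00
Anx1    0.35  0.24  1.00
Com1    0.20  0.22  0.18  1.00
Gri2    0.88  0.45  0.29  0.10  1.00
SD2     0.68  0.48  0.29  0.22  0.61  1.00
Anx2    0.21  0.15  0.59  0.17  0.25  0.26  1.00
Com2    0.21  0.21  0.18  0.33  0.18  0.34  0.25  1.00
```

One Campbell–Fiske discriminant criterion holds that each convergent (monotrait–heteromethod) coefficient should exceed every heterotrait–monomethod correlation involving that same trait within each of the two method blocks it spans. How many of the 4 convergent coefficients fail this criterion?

2

Each convergent coefficient versus the relevant comparison correlations:
Gri (methods 1·2): 0.88 vs {0.55, 0.61, 0.35, 0.25, 0.20, 0.18} → pass.
SD (methods 1·2): 0.48 vs {0.55, 0.61, 0.24, 0.26, 0.22, 0.34} → fail.
Anx (methods 1·2): 0.59 vs {0.35, 0.25, 0.24, 0.26, 0.18, 0.25} → pass.
Com (methods 1·2): 0.33 vs {0.20, 0.18, 0.22, 0.34, 0.18, 0.25} → fail.
2 of 4 fail.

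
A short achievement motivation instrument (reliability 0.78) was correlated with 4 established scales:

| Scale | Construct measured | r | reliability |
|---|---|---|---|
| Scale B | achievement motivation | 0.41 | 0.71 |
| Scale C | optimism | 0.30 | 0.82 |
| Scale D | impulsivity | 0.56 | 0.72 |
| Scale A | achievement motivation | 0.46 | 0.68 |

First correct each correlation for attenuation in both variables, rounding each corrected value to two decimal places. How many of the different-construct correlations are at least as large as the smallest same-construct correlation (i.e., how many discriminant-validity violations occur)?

Disattenuated r (r / √(r_scale · r_new)):
  Scale B (conv): 0.41 / √(0.71·0.78) = 0.55
  Scale C (disc): 0.30 / √(0.82·0.78) = 0.38
  Scale D (disc): 0.56 / √(0.72·0.78) = 0.75
  Scale A (conv): 0.46 / √(0.68·0.78) = 0.63
Smallest convergent = 0.55. Discriminant values: 0.38, 0.75; count ≥ 0.55 → 1.

1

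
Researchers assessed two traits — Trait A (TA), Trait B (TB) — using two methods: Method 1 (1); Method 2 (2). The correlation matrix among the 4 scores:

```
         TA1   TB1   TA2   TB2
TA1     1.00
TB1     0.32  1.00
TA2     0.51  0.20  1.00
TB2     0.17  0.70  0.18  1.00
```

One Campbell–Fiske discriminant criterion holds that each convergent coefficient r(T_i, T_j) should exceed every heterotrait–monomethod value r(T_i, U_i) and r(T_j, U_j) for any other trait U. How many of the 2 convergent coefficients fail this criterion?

Each convergent coefficient versus the relevant comparison correlations:
TA (methods 1·2): 0.51 vs {0.32, 0.18} → pass.
TB (methods 1·2): 0.70 vs {0.32, 0.18} → pass.
0 of 2 fail.

0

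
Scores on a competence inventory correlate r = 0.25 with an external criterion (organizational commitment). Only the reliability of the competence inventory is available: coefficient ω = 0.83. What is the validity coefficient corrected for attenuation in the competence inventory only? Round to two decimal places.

Single correction: r_c = r_obs / √r_xx = 0.25 / √0.83 = 0.25 / 0.9110 ≈ 0.27.

0.27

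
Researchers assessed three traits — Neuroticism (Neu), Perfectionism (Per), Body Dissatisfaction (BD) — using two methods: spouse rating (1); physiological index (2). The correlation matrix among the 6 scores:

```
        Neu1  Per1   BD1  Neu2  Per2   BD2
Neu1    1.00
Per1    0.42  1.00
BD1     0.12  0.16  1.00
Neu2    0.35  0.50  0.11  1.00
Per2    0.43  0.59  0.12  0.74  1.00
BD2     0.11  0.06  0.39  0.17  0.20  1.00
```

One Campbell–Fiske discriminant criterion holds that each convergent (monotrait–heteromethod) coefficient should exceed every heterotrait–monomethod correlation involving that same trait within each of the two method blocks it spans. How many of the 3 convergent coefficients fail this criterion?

2

Each convergent coefficient versus the relevant comparison correlations:
Neu (methods 1·2): 0.35 vs {0.42, 0.74, 0.12, 0.17} → fail.
Per (methods 1·2): 0.59 vs {0.42, 0.74, 0.16, 0.20} → fail.
BD (methods 1·2): 0.39 vs {0.12, 0.17, 0.16, 0.20} → pass.
2 of 3 fail.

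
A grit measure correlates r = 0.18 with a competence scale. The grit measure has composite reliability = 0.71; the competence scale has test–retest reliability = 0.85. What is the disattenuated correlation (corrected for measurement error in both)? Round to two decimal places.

r_true = r_obs / √(r_xx · r_yy) = 0.18 / √(0.71 × 0.85) = 0.18 / √0.6035 = 0.18 / 0.7769 ≈ 0.23.

0.23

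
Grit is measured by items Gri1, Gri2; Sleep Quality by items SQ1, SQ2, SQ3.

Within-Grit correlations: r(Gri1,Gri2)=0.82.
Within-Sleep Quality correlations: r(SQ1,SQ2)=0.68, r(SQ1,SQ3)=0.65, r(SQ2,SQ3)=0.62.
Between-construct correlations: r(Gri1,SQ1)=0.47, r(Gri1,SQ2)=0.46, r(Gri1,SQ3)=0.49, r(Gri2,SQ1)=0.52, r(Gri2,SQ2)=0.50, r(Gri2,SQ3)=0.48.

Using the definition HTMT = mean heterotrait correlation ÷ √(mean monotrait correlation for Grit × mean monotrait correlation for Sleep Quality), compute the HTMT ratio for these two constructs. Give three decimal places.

0.667

Between-construct mean = 2.92/6 = 0.4867.
Mean within-Gri = 0.82/1 = 0.8200; mean within-SQ = 1.95/3 = 0.6500.
Geometric mean = √(0.8200 × 0.6500) = 0.7301.
HTMT = 0.4867 / 0.7301 = 0.667.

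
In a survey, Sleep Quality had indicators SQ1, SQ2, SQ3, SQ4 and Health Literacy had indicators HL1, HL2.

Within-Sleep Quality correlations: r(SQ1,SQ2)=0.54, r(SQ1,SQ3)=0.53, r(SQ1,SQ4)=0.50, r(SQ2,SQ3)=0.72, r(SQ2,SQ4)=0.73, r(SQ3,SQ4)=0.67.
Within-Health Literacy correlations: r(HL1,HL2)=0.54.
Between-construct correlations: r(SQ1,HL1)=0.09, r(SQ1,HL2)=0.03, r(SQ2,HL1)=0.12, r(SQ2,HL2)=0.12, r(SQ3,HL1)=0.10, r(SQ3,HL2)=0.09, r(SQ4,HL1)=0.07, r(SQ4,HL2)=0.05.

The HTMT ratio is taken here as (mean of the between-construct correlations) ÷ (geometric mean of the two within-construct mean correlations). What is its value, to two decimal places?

Between-construct mean = 0.67/8 = 0.0838.
Mean within-SQ = 3.69/6 = 0.6150; mean within-HL = 0.54/1 = 0.5400.
Geometric mean = √(0.6150 × 0.5400) = 0.5763.
HTMT = 0.0838 / 0.5763 = 0.15.

0.15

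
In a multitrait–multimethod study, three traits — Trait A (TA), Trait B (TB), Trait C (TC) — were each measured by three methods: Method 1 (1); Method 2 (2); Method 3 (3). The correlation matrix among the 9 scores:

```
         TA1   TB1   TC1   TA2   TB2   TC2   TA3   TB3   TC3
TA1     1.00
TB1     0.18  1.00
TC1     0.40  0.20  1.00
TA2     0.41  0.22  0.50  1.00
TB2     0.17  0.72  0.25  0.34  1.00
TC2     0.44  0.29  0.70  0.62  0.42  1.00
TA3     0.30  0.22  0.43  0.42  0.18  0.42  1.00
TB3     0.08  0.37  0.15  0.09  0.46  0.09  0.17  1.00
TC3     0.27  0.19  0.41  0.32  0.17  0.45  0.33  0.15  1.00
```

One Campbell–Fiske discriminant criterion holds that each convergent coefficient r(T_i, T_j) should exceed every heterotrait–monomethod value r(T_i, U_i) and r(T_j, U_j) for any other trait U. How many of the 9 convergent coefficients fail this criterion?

4

Each convergent coefficient versus the relevant comparison correlations:
TA (methods 1·2): 0.41 vs {0.18, 0.34, 0.40, 0.62} → fail.
TA (methods 1·3): 0.30 vs {0.18, 0.17, 0.40, 0.33} → fail.
TA (methods 2·3): 0.42 vs {0.34, 0.17, 0.62, 0.33} → fail.
TB (methods 1·2): 0.72 vs {0.18, 0.34, 0.20, 0.42} → pass.
TB (methods 1·3): 0.37 vs {0.18, 0.17, 0.20, 0.15} → pass.
TB (methods 2·3): 0.46 vs {0.34, 0.17, 0.42, 0.15} → pass.
TC (methods 1·2): 0.70 vs {0.40, 0.62, 0.20, 0.42} → pass.
TC (methods 1·3): 0.41 vs {0.40, 0.33, 0.20, 0.15} → pass.
TC (methods 2·3): 0.45 vs {0.62, 0.33, 0.42, 0.15} → fail.
4 of 9 fail.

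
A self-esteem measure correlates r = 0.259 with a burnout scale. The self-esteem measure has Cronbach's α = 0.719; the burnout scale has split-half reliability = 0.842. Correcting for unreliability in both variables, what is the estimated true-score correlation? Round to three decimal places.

r_true = r_obs / √(r_xx · r_yy) = 0.259 / √(0.719 × 0.842) = 0.259 / √0.605398 = 0.259 / 0.7781 ≈ 0.333.

0.333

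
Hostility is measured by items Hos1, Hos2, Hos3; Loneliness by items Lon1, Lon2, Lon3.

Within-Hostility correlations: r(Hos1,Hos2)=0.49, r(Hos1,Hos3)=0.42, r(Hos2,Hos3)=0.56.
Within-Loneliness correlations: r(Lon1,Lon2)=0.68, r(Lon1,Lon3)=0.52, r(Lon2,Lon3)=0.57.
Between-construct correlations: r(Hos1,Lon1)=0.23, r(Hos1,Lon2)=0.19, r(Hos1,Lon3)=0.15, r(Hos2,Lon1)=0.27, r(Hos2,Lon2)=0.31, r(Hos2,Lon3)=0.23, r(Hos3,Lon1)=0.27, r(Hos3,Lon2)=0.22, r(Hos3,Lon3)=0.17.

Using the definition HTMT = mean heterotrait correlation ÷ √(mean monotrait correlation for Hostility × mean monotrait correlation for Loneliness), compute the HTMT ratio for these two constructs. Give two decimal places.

Mean between = 2.04/9 = 0.2267.
Mean within-Hos = 1.47/3 = 0.4900; mean within-Lon = 1.77/3 = 0.5900.
Geometric mean = √(0.4900 × 0.5900) = 0.5377.
HTMT = 0.2267 / 0.5377 = 0.42.

0.42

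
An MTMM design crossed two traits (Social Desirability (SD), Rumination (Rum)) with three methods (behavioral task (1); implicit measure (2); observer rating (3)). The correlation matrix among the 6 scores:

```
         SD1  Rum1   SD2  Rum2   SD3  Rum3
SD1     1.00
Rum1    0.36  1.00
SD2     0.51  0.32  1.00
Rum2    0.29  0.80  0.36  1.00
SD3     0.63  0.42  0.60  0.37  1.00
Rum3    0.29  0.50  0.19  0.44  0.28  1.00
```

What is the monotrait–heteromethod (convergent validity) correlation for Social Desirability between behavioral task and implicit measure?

Same trait (SD), different methods: r(SD1, SD2) = 0.51.

0.51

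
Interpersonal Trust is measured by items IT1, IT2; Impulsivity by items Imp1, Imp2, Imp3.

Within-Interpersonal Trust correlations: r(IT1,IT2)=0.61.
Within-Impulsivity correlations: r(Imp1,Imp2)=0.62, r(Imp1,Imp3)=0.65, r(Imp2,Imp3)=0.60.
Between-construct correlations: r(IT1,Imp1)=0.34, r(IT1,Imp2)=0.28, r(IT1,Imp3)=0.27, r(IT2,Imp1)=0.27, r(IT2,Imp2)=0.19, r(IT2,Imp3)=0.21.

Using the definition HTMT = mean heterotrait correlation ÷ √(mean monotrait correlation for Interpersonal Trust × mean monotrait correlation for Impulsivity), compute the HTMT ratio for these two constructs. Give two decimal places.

Mean heterotrait r = 1.56/6 = 0.2600.
Mean within-IT = 0.61/1 = 0.6100; mean within-Imp = 1.87/3 = 0.6233.
Geometric mean = √(0.6100 × 0.6233) = 0.6166.
HTMT = 0.2600 / 0.6166 = 0.42.

0.42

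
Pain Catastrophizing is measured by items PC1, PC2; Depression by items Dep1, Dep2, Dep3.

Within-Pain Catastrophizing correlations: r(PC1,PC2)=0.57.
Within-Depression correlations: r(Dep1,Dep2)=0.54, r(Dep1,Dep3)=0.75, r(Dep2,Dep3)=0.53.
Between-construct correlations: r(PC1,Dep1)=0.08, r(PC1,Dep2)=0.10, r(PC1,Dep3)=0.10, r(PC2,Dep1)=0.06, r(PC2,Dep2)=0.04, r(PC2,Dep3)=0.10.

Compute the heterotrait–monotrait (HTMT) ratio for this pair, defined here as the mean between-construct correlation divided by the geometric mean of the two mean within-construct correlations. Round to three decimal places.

Mean heterotrait r = 0.48/6 = 0.0800.
Mean within-PC = 0.57/1 = 0.5700; mean within-Dep = 1.82/3 = 0.6067.
Geometric mean = √(0.5700 × 0.6067) = 0.5881.
HTMT = 0.0800 / 0.5881 = 0.136.

0.136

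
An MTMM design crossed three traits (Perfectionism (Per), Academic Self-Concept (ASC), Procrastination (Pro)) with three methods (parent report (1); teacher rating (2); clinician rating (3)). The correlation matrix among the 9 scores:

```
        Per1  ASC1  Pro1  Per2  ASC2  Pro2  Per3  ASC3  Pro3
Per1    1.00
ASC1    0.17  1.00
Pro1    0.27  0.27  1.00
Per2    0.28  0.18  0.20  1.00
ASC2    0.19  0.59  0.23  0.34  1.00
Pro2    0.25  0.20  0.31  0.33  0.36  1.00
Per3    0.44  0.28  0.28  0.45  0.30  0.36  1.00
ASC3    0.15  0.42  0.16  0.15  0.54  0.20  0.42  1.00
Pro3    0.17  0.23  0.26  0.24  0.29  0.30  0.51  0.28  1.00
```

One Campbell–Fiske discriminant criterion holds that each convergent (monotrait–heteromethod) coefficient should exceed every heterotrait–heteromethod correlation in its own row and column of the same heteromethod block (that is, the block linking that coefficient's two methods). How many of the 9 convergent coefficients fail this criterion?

2

Convergent coefficients and their comparison sets:
Per (methods 1·2): 0.28 vs {0.19, 0.18, 0.25, 0.20} → pass.
Per (methods 1·3): 0.44 vs {0.15, 0.28, 0.17, 0.28} → pass.
Per (methods 2·3): 0.45 vs {0.15, 0.30, 0.24, 0.36} → pass.
ASC (methods 1·2): 0.59 vs {0.18, 0.19, 0.20, 0.23} → pass.
ASC (methods 1·3): 0.42 vs {0.28, 0.15, 0.23, 0.16} → pass.
ASC (methods 2·3): 0.54 vs {0.30, 0.15, 0.29, 0.20} → pass.
Pro (methods 1·2): 0.31 vs {0.20, 0.25, 0.23, 0.20} → pass.
Pro (methods 1·3): 0.26 vs {0.28, 0.17, 0.16, 0.23} → fail.
Pro (methods 2·3): 0.30 vs {0.36, 0.24, 0.20, 0.29} → fail.
2 of 9 fail.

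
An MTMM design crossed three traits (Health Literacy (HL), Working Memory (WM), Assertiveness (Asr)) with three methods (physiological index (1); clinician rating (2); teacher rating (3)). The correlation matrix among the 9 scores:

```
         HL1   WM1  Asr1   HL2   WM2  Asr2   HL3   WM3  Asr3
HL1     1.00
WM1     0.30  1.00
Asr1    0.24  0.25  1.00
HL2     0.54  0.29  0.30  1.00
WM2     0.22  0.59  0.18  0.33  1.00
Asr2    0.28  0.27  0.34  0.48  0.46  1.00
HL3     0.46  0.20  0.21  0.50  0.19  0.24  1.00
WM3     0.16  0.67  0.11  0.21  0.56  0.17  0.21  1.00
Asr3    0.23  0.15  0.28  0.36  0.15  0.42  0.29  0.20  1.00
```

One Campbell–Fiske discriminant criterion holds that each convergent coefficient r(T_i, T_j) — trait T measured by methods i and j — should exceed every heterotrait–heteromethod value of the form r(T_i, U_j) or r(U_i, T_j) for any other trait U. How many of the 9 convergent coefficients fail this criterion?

0

Convergent coefficients and their comparison sets:
HL (methods 1·2): 0.54 vs {0.22, 0.29, 0.28, 0.30} → pass.
HL (methods 1·3): 0.46 vs {0.16, 0.20, 0.23, 0.21} → pass.
HL (methods 2·3): 0.50 vs {0.21, 0.19, 0.36, 0.24} → pass.
WM (methods 1·2): 0.59 vs {0.29, 0.22, 0.27, 0.18} → pass.
WM (methods 1·3): 0.67 vs {0.20, 0.16, 0.15, 0.11} → pass.
WM (methods 2·3): 0.56 vs {0.19, 0.21, 0.15, 0.17} → pass.
Asr (methods 1·2): 0.34 vs {0.30, 0.28, 0.18, 0.27} → pass.
Asr (methods 1·3): 0.28 vs {0.21, 0.23, 0.11, 0.15} → pass.
Asr (methods 2·3): 0.42 vs {0.24, 0.36, 0.17, 0.15} → pass.
0 of 9 fail.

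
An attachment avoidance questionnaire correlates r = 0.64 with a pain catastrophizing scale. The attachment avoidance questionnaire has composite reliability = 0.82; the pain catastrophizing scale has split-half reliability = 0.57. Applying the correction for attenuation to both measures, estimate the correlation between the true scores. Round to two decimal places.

0.94

r_true = r_obs / √(r_xx · r_yy) = 0.64 / √(0.82 × 0.57) = 0.64 / √0.4674 = 0.64 / 0.6837 ≈ 0.94.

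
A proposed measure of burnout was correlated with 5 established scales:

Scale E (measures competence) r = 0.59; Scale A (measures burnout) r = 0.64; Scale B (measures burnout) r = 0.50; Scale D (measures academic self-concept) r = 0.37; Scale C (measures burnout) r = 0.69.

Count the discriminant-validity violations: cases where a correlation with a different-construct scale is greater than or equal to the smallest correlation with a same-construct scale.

Convergent (same construct = burnout): Scale A, Scale B, Scale C.
Smallest convergent = 0.50. Discriminant values: 0.59, 0.37; count ≥ 0.50 → 1.

1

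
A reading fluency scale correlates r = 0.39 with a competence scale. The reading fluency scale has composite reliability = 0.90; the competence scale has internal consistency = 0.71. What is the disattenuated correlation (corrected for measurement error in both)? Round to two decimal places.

0.49

r_true = r_obs / √(r_xx · r_yy) = 0.39 / √(0.90 × 0.71) = 0.39 / √0.6390 = 0.39 / 0.7994 ≈ 0.49.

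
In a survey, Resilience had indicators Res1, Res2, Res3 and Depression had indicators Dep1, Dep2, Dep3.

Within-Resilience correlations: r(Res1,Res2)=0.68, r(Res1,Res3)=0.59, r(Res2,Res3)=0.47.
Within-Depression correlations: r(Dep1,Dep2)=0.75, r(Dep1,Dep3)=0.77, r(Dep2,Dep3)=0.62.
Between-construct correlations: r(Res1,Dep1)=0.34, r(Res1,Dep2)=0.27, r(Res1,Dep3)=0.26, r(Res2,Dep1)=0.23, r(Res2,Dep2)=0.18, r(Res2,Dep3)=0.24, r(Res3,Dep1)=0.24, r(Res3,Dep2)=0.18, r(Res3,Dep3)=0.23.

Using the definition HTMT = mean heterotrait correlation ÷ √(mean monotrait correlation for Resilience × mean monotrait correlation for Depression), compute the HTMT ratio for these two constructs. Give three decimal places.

Mean between = 2.17/9 = 0.2411.
Mean within-Res = 1.74/3 = 0.5800; mean within-Dep = 2.14/3 = 0.7133.
Geometric mean = √(0.5800 × 0.7133) = 0.6432.
HTMT = 0.2411 / 0.6432 = 0.375.

0.375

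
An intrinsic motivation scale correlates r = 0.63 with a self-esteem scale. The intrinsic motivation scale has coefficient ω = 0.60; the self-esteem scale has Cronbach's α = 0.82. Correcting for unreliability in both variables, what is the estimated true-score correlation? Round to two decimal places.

0.90

r_true = r_obs / √(r_xx · r_yy) = 0.63 / √(0.60 × 0.82) = 0.63 / √0.4920 = 0.63 / 0.7014 ≈ 0.90.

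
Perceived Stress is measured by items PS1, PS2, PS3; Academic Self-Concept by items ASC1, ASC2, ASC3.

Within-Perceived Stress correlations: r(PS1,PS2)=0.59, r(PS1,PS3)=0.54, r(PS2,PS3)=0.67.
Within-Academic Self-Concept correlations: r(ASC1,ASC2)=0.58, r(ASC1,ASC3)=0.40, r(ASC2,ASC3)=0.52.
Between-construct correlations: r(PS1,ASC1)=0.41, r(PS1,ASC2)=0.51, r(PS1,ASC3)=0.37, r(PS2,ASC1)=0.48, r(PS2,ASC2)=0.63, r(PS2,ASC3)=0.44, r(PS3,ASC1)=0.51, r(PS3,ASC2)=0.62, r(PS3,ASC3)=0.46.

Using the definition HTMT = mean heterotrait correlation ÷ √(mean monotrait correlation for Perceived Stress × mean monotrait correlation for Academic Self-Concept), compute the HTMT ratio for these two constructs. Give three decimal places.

Mean between = 4.43/9 = 0.4922.
Mean within-PS = 1.80/3 = 0.6000; mean within-ASC = 1.50/3 = 0.5000.
Geometric mean = √(0.6000 × 0.5000) = 0.5477.
HTMT = 0.4922 / 0.5477 = 0.899.

0.899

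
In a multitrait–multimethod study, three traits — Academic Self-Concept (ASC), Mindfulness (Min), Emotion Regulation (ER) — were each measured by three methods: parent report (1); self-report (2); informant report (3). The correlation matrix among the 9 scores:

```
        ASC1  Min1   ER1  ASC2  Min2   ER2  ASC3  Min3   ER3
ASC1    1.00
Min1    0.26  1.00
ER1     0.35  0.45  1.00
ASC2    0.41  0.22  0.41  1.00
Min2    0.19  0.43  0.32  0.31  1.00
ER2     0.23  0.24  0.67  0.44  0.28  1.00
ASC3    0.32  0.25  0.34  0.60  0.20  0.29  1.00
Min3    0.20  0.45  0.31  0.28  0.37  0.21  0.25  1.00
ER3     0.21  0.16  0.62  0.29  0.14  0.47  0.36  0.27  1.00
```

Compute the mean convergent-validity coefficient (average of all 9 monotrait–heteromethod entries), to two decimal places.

0.48

Convergent values: 0.41, 0.32, 0.60, 0.43, 0.45, 0.37, 0.67, 0.62, 0.47; mean = 4.34/9 = 0.48.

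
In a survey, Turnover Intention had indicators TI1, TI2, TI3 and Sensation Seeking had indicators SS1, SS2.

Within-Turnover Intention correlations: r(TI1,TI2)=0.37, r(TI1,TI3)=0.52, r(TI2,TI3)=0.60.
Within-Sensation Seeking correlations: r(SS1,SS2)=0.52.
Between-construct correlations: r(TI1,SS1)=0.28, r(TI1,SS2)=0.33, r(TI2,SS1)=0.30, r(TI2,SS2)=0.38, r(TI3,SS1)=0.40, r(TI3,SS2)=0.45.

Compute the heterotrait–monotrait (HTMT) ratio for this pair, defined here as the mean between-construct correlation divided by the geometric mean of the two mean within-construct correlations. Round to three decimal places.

0.702

Mean between = 2.14/6 = 0.3567.
Mean within-TI = 1.49/3 = 0.4967; mean within-SS = 0.52/1 = 0.5200.
Geometric mean = √(0.4967 × 0.5200) = 0.5082.
HTMT = 0.3567 / 0.5082 = 0.702.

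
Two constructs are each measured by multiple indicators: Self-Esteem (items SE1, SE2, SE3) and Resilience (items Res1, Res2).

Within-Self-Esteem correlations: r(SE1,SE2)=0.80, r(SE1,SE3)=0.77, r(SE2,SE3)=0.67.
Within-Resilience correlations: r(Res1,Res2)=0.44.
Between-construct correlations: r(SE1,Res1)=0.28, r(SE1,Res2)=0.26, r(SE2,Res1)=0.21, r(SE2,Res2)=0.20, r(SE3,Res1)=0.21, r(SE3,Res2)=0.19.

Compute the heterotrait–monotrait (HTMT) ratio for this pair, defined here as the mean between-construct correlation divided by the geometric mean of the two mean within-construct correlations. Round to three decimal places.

Between-construct mean = 1.35/6 = 0.2250.
Mean within-SE = 2.24/3 = 0.7467; mean within-Res = 0.44/1 = 0.4400.
Geometric mean = √(0.7467 × 0.4400) = 0.5732.
HTMT = 0.2250 / 0.5732 = 0.393.

0.393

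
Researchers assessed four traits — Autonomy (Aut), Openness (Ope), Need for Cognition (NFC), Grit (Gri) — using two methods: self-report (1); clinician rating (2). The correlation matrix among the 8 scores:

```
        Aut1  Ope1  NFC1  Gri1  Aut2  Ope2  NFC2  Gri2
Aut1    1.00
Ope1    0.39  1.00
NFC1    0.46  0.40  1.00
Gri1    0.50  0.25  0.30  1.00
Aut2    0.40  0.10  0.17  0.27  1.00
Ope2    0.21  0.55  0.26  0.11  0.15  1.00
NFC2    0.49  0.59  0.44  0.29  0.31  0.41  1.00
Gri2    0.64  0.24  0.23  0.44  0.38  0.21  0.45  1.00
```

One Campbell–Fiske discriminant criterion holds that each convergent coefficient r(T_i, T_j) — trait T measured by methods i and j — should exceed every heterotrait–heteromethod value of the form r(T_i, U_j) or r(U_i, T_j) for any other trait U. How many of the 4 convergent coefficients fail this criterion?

4

Checking each validity diagonal entry against its comparison values:
Aut (methods 1·2): 0.40 vs {0.21, 0.10, 0.49, 0.17, 0.64, 0.27} → fail.
Ope (methods 1·2): 0.55 vs {0.10, 0.21, 0.59, 0.26, 0.24, 0.11} → fail.
NFC (methods 1·2): 0.44 vs {0.17, 0.49, 0.26, 0.59, 0.23, 0.29} → fail.
Gri (methods 1·2): 0.44 vs {0.27, 0.64, 0.11, 0.24, 0.29, 0.23} → fail.
4 of 4 fail.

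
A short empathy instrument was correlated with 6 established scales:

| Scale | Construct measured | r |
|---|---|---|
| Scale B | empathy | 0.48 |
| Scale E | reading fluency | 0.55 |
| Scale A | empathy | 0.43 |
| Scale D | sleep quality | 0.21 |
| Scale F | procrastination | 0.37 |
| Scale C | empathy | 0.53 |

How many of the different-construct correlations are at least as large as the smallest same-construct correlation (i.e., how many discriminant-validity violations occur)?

1

Convergent (same construct = empathy): Scale B, Scale A, Scale C.
Smallest convergent = 0.43. Discriminant values: 0.55, 0.21, 0.37; count ≥ 0.43 → 1.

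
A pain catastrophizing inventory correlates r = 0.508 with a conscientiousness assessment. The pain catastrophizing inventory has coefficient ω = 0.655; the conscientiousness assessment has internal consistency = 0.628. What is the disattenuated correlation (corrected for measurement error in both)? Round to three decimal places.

0.792

r_true = r_obs / √(r_xx · r_yy) = 0.508 / √(0.655 × 0.628) = 0.508 / √0.411340 = 0.508 / 0.6414 ≈ 0.792.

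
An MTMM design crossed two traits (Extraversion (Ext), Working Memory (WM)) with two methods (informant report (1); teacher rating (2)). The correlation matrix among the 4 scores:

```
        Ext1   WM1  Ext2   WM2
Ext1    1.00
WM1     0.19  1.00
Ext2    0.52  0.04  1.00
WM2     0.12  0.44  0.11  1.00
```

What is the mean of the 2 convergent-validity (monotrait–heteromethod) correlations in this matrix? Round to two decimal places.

Convergent values: 0.52, 0.44; mean = 0.96/2 = 0.48.

0.48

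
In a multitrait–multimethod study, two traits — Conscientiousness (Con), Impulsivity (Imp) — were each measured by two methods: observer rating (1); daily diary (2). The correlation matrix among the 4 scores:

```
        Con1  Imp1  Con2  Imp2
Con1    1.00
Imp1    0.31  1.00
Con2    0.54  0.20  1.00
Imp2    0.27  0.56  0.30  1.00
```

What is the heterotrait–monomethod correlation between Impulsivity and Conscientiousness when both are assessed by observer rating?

0.31

Different traits, same method: r(Imp1, Con1) = 0.31.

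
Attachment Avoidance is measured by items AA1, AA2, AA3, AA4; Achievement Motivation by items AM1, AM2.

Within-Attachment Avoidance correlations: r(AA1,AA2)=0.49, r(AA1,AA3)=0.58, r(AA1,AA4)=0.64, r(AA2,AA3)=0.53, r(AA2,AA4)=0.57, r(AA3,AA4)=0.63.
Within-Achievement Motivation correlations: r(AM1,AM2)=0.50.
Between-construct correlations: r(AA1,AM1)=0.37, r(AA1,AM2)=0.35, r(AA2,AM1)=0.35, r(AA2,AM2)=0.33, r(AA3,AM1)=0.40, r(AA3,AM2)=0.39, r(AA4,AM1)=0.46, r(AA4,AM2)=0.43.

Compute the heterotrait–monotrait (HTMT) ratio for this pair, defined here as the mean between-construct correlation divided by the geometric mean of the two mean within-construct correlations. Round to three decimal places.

0.719

Mean heterotrait r = 3.08/8 = 0.3850.
Mean within-AA = 3.44/6 = 0.5733; mean within-AM = 0.50/1 = 0.5000.
Geometric mean = √(0.5733 × 0.5000) = 0.5354.
HTMT = 0.3850 / 0.5354 = 0.719.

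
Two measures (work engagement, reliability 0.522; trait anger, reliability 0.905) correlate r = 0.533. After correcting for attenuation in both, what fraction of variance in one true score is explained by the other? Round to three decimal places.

Disattenuated r = 0.533 / √(0.522 × 0.905) = 0.533 / 0.6873 = 0.7755.
Shared true-score variance = 0.7755² = 0.6014 ≈ 0.601.

0.601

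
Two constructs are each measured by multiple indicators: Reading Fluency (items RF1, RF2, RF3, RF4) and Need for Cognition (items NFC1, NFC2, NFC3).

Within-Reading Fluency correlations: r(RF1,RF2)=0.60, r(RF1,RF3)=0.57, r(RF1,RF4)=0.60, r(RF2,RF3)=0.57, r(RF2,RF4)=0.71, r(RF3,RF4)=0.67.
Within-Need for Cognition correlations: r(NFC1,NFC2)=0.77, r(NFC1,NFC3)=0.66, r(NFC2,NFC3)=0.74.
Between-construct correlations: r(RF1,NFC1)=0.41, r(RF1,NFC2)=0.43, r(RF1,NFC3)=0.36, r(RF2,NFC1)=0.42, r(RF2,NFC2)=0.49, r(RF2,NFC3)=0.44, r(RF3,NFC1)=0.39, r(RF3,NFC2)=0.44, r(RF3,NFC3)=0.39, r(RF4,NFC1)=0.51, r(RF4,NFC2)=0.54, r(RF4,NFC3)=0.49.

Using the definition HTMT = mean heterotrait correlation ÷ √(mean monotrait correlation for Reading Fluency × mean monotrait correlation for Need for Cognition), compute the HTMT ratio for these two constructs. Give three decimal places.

0.661

Mean heterotrait r = 5.31/12 = 0.4425.
Mean within-RF = 3.72/6 = 0.6200; mean within-NFC = 2.17/3 = 0.7233.
Geometric mean = √(0.6200 × 0.7233) = 0.6697.
HTMT = 0.4425 / 0.6697 = 0.661.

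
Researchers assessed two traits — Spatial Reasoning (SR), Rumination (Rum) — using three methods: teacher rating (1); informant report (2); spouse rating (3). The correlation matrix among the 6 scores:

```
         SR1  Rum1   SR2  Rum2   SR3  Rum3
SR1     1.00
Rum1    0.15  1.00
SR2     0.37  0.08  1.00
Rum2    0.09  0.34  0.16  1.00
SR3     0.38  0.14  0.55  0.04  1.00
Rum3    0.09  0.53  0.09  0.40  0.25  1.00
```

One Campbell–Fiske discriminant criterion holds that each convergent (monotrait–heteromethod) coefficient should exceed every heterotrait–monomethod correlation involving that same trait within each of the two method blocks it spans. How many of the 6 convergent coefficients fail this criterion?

0

Convergent coefficients and their comparison sets:
SR (methods 1·2): 0.37 vs {0.15, 0.16} → pass.
SR (methods 1·3): 0.38 vs {0.15, 0.25} → pass.
SR (methods 2·3): 0.55 vs {0.16, 0.25} → pass.
Rum (methods 1·2): 0.34 vs {0.15, 0.16} → pass.
Rum (methods 1·3): 0.53 vs {0.15, 0.25} → pass.
Rum (methods 2·3): 0.40 vs {0.16, 0.25} → pass.
0 of 6 fail.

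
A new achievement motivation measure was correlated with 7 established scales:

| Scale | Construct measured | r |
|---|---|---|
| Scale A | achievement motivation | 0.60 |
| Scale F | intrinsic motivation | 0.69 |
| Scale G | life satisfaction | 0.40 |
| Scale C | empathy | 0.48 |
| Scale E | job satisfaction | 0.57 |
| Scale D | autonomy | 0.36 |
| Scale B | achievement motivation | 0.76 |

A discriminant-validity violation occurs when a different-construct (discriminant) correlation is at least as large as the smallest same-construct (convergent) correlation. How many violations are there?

Convergent (same construct = achievement motivation): Scale A, Scale B.
Smallest convergent = 0.60. Discriminant values: 0.69, 0.40, 0.48, 0.57, 0.36; count ≥ 0.60 → 1.

1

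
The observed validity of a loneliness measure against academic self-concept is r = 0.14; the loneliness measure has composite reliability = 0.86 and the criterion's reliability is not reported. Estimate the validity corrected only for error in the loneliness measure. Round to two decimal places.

0.15

Single correction: r_c = r_obs / √r_xx = 0.14 / √0.86 = 0.14 / 0.9274 ≈ 0.15.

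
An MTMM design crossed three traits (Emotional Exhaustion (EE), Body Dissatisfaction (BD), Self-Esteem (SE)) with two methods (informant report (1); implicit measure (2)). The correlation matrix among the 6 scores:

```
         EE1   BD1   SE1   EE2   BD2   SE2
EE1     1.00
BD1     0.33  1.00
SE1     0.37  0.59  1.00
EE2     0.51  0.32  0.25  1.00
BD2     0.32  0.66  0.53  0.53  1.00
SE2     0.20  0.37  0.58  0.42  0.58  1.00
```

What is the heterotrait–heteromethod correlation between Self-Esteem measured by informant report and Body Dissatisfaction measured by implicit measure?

0.53

Different traits and methods: r(SE1, BD2) = 0.53.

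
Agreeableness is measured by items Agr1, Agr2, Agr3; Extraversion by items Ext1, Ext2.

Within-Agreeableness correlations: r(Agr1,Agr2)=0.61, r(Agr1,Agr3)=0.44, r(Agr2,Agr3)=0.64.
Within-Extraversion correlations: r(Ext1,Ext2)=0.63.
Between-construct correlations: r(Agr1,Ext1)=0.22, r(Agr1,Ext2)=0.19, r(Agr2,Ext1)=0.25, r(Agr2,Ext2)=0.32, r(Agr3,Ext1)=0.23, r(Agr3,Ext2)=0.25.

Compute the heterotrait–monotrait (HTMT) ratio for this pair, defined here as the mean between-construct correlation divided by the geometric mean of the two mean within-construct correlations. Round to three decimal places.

0.408

Between-construct mean = 1.46/6 = 0.2433.
Mean within-Agr = 1.69/3 = 0.5633; mean within-Ext = 0.63/1 = 0.6300.
Geometric mean = √(0.5633 × 0.6300) = 0.5957.
HTMT = 0.2433 / 0.5957 = 0.408.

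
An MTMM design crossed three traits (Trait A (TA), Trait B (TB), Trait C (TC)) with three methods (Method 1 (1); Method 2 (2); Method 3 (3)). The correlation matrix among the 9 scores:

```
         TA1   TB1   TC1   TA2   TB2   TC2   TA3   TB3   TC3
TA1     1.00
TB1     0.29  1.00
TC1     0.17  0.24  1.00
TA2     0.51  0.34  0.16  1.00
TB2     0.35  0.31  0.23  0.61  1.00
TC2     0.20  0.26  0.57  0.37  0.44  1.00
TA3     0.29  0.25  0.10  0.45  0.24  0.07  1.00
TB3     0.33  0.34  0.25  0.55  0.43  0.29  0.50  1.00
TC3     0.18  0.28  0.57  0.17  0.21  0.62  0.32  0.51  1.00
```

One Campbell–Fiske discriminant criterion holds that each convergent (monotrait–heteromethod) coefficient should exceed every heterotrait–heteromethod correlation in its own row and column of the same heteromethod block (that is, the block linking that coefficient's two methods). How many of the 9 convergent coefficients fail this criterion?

Each convergent coefficient versus the relevant comparison correlations:
TA (methods 1·2): 0.51 vs {0.35, 0.34, 0.20, 0.16} → pass.
TA (methods 1·3): 0.29 vs {0.33, 0.25, 0.18, 0.10} → fail.
TA (methods 2·3): 0.45 vs {0.55, 0.24, 0.17, 0.07} → fail.
TB (methods 1·2): 0.31 vs {0.34, 0.35, 0.26, 0.23} → fail.
TB (methods 1·3): 0.34 vs {0.25, 0.33, 0.28, 0.25} → pass.
TB (methods 2·3): 0.43 vs {0.24, 0.55, 0.21, 0.29} → fail.
TC (methods 1·2): 0.57 vs {0.16, 0.20, 0.23, 0.26} → pass.
TC (methods 1·3): 0.57 vs {0.10, 0.18, 0.25, 0.28} → pass.
TC (methods 2·3): 0.62 vs {0.07, 0.17, 0.29, 0.21} → pass.
4 of 9 fail.

4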